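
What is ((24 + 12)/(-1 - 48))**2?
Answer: 1296/2401 ≈ 0.53977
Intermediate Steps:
((24 + 12)/(-1 - 48))**2 = (36/(-49))**2 = (36*(-1/49))**2 = (-36/49)**2 = 1296/2401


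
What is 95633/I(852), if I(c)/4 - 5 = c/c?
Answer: 95633/24 ≈ 3984.7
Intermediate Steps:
I(c) = 24 (I(c) = 20 + 4*(c/c) = 20 + 4*1 = 20 + 4 = 24)
95633/I(852) = 95633/24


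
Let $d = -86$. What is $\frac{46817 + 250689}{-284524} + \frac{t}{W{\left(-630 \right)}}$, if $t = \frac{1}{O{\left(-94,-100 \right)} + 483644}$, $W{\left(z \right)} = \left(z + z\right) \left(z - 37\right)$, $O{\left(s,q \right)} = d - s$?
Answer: $- \frac{30231876485499629}{28912675459253040} \approx -1.0456$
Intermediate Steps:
$O{\left(s,q \right)} = -86 - s$
$W{\left(z \right)} = 2 z \left(-37 + z\right)$
$t = \frac{1}{483652}$ ($t = \frac{1}{\left(-86 - -94\right) + 483644} = \frac{1}{\left(-86 + 94\right) + 483644} = \frac{1}{8 + 483644} = \frac{1}{483652} \approx 2.0676 \cdot 10^{-6}$)
$\frac{46817 + 250689}{-284524} + \frac{t}{W{\left(-630 \right)}} = \frac{46817 + 250689}{-284524} + \frac{1}{483652 \cdot 2 \left(-630\right) \left(-37 - 630\right)} = 297506 \left(- \frac{1}{284524}\right) + \frac{1}{483652 \cdot 2 \left(-630\right) \left(-667\right)} = - \frac{148753}{142262} + \frac{1}{483652 \cdot 840420} = - \frac{148753}{142262} + \frac{1}{483652} \cdot \frac{1}{840420} = - \frac{148753}{142262} + \frac{1}{406470813840} = - \frac{30231876485499629}{28912675459253040}$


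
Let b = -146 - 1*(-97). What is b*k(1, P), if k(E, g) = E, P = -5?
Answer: -49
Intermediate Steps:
b = -49 (b = -146 + 97 = -49)
b*k(1, P) = -49*1 = -49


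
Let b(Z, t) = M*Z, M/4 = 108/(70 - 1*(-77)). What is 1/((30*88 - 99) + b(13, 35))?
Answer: 49/126381 ≈ 0.00038772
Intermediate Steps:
M = 144/49 (M = 4*(108/(70 - 1*(-77))) = 4*(108/(70 + 77)) = 4*(108/147) = 4*(108*(1/147)) = 4*(36/49) = 144/49 ≈ 2.9388)
b(Z, t) = 144*Z/49
1/((30*88 - 99) + b(13, 35)) = 1/((30*88 - 99) + (144/49)*13) = 1/((2640 - 99) + 1872/49) = 1/(2541 + 1872/49) = 1/(126381/49) = 49/126381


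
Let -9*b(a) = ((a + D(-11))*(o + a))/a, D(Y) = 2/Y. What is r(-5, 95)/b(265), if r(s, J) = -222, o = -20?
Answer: 388278/47579 ≈ 8.1607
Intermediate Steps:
b(a) = -(-20 + a)*(-2/11 + a)/(9*a) (b(a) = -(a + 2/(-11))*(-20 + a)/(9*a) = -(a + 2*(-1/11))*(-20 + a)/(9*a) = -(a - 2/11)*(-20 + a)/(9*a) = -(-2/11 + a)*(-20 + a)/(9*a) = -(-20 + a)*(-2/11 + a)/(9*a))
r(-5, 95)/b(265) = -222*26235/(-40 + 265*(222 - 11*265)) = -222*26235/(-40 + 265*(222 - 2915)) = -222*26235/(-40 + 265*(-2693)) = -222*26235/(-40 - 713645) = -222/((1/99)*(1/265)*(-713685)) = -222/(-47579/1749) = -222*(-1749/47579) = 388278/47579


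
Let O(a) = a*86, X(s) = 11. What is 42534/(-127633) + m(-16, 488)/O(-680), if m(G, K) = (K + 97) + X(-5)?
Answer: -640864397/1865994460 ≈ -0.34344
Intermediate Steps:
O(a) = 86*a
m(G, K) = 108 + K (m(G, K) = (K + 97) + 11 = (97 + K) + 11 = 108 + K)
42534/(-127633) + m(-16, 488)/O(-680) = 42534/(-127633) + (108 + 488)/((86*(-680))) = 42534*(-1/127633) + 596/(-58480) = -42534/127633 + 596*(-1/58480) = -42534/127633 - 149/14620 = -640864397/1865994460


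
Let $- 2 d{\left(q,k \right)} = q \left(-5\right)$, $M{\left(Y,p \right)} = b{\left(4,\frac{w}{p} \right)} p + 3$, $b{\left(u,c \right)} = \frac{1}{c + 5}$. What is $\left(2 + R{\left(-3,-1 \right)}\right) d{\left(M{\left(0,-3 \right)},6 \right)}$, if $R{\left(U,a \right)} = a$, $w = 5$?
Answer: $\frac{21}{4} \approx 5.25$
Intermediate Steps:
$b{\left(u,c \right)} = \frac{1}{5 + c}$
$M{\left(Y,p \right)} = 3 + \frac{p}{5 + \frac{5}{p}}$ ($M{\left(Y,p \right)} = \frac{p}{5 + \frac{5}{p}} + 3 = 3 + \frac{p}{5 + \frac{5}{p}}$)
$d{\left(q,k \right)} = \frac{5 q}{2}$ ($d{\left(q,k \right)} = - \frac{q \left(-5\right)}{2} = - \frac{\left(-5\right) q}{2} = \frac{5 q}{2}$)
$\left(2 + R{\left(-3,-1 \right)}\right) d{\left(M{\left(0,-3 \right)},6 \right)} = \left(2 - 1\right) \frac{5 \left(3 - \frac{3}{5 + \frac{5}{-3}}\right)}{2} = 1 \frac{5 \left(3 - \frac{3}{5 + 5 \left(- \frac{1}{3}\right)}\right)}{2} = 1 \frac{5 \left(3 - \frac{3}{5 - \frac{5}{3}}\right)}{2} = 1 \frac{5 \left(3 - \frac{3}{\frac{10}{3}}\right)}{2} = 1 \frac{5 \left(3 - \frac{9}{10}\right)}{2} = 1 \cdot \frac{5}{2} \cdot \frac{21}{10} = 1 \cdot \frac{21}{4} = \frac{21}{4}$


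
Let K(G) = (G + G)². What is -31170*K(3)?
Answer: -1122120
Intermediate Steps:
K(G) = 4*G² (K(G) = (2*G)² = 4*G²)
-31170*K(3) = -124680*3² = -124680*9 = -31170*36 = -1122120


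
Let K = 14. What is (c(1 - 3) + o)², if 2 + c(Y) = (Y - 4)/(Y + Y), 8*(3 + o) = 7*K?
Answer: 1225/16 ≈ 76.563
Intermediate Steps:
o = 37/4 (o = -3 + (7*14)/8 = -3 + (⅛)*98 = -3 + 49/4 = 37/4 ≈ 9.2500)
c(Y) = -2 + (-4 + Y)/(2*Y) (c(Y) = -2 + (Y - 4)/(Y + Y) = -2 + (-4 + Y)/((2*Y)) = -2 + (-4 + Y)*(1/(2*Y)) = -2 + (-4 + Y)/(2*Y))
(c(1 - 3) + o)² = ((-3/2 - 2/(1 - 3)) + 37/4)² = ((-3/2 - 2/(-2)) + 37/4)² = ((-3/2 - 2*(-½)) + 37/4)² = ((-3/2 + 1) + 37/4)² = (-½ + 37/4)² = (35/4)² = 1225/16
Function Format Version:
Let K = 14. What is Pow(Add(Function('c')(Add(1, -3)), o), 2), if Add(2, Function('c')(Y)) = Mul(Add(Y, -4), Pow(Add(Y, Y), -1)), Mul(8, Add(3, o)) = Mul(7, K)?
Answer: Rational(1225, 16) ≈ 76.563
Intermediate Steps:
o = Rational(37, 4) (o = Add(-3, Mul(Rational(1, 8), Mul(7, 14))) = Add(-3, Mul(Rational(1, 8), 98)) = Add(-3, Rational(49, 4)) = Rational(37, 4) ≈ 9.2500)
Function('c')(Y) = Add(-2, Mul(Rational(1, 2), Pow(Y, -1), Add(-4, Y))) (Function('c')(Y) = Add(-2, Mul(Add(Y, -4), Pow(Add(Y, Y), -1))) = Add(-2, Mul(Add(-4, Y), Pow(Mul(2, Y), -1))) = Add(-2, Mul(Add(-4, Y), Mul(Rational(1, 2), Pow(Y, -1)))) = Add(-2, Mul(Rational(1, 2), Pow(Y, -1), Add(-4, Y))))
Pow(Add(Function('c')(Add(1, -3)), o), 2) = Pow(Add(Add(Rational(-3, 2), Mul(-2, Pow(Add(1, -3), -1))), Rational(37, 4)), 2) = Pow(Add(Add(Rational(-3, 2), Mul(-2, Pow(-2, -1))), Rational(37, 4)), 2) = Pow(Add(Add(Rational(-3, 2), Mul(-2, Rational(-1, 2))), Rational(37, 4)), 2) = Pow(Add(Add(Rational(-3, 2), 1), Rational(37, 4)), 2) = Pow(Add(Rational(-1, 2), Rational(37, 4)), 2) = Pow(Rational(35, 4), 2) = Rational(1225, 16)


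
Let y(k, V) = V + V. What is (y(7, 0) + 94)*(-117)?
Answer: -10998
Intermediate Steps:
y(k, V) = 2*V
(y(7, 0) + 94)*(-117) = (2*0 + 94)*(-117) = (0 + 94)*(-117) = 94*(-117) = -10998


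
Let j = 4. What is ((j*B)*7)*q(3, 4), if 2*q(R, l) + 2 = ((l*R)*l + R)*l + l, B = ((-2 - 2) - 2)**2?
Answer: 103824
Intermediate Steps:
B = 36 (B = (-4 - 2)**2 = (-6)**2 = 36)
q(R, l) = -1 + l/2 + l*(R + R*l**2)/2 (q(R, l) = -1 + (((l*R)*l + R)*l + l)/2 = -1 + (((R*l)*l + R)*l + l)/2 = -1 + ((R*l**2 + R)*l + l)/2 = -1 + ((R + R*l**2)*l + l)/2 = -1 + (l*(R + R*l**2) + l)/2 = -1 + (l + l*(R + R*l**2))/2 = -1 + (l/2 + l*(R + R*l**2)/2) = -1 + l/2 + l*(R + R*l**2)/2)
((j*B)*7)*q(3, 4) = ((4*36)*7)*(-1 + (1/2)*4 + (1/2)*3*4 + (1/2)*3*4**3) = (144*7)*(-1 + 2 + 6 + (1/2)*3*64) = 1008*(-1 + 2 + 6 + 96) = 1008*103 = 103824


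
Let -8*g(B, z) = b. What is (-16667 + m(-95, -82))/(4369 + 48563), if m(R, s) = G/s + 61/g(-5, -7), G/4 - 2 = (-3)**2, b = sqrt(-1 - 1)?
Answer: -683369/2170212 + 61*I*sqrt(2)/13233 ≈ -0.31489 + 0.0065191*I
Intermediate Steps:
b = I*sqrt(2) (b = sqrt(-2) = I*sqrt(2) ≈ 1.4142*I)
g(B, z) = -I*sqrt(2)/8
G = 44 (G = 8 + 4*(-3)**2 = 8 + 4*9 = 8 + 36 = 44)
m(R, s) = 44/s + 244*I*sqrt(2) (m(R, s) = 44/s + 61/((-I*sqrt(2)/8)) = 44/s + 61*(4*I*sqrt(2)) = 44/s + 244*I*sqrt(2))
(-16667 + m(-95, -82))/(4369 + 48563) = (-16667 + (44/(-82) + 244*I*sqrt(2)))/(4369 + 48563) = (-16667 + (44*(-1/82) + 244*I*sqrt(2)))/52932 = (-16667 + (-22/41 + 244*I*sqrt(2)))*(1/52932) = (-683369/41 + 244*I*sqrt(2))*(1/52932) = -683369/2170212 + 61*I*sqrt(2)/13233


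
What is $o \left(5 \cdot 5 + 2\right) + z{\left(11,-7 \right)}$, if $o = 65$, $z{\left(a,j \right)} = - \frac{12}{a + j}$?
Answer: $1752$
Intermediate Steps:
$o \left(5 \cdot 5 + 2\right) + z{\left(11,-7 \right)} = 65 \left(5 \cdot 5 + 2\right) - \frac{12}{11 - 7} = 65 \left(25 + 2\right) - \frac{12}{4} = 65 \cdot 27 - 3 = 1755 - 3 = 1752$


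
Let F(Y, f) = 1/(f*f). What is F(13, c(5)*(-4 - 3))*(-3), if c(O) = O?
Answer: -3/1225 ≈ -0.0024490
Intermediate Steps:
F(Y, f) = f**(-2) (F(Y, f) = 1/(f**2) = f**(-2))
F(13, c(5)*(-4 - 3))*(-3) = -3/(5*(-4 - 3))**2 = -3/(5*(-7))**2 = -3/(-35)**2 = (1/1225)*(-3) = -3/1225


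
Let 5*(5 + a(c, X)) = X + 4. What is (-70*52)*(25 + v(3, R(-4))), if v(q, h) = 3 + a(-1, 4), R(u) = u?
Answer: -89544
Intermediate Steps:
a(c, X) = -21/5 + X/5 (a(c, X) = -5 + (X + 4)/5 = -5 + (4 + X)/5 = -5 + (⅘ + X/5) = -21/5 + X/5)
v(q, h) = -⅖ (v(q, h) = 3 + (-21/5 + (⅕)*4) = 3 + (-21/5 + ⅘) = 3 - 17/5 = -⅖)
(-70*52)*(25 + v(3, R(-4))) = (-70*52)*(25 - ⅖) = -3640*123/5 = -89544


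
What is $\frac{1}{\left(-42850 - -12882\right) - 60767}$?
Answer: $- \frac{1}{90735} \approx -1.1021 \cdot 10^{-5}$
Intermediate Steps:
$\frac{1}{\left(-42850 - -12882\right) - 60767} = \frac{1}{\left(-42850 + 12882\right) - 60767} = \frac{1}{-29968 - 60767} = \frac{1}{-90735} = - \frac{1}{90735}$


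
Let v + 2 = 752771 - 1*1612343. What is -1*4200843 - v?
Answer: -3341269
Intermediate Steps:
v = -859574 (v = -2 + (752771 - 1*1612343) = -2 + (752771 - 1612343) = -2 - 859572 = -859574)
-1*4200843 - v = -1*4200843 - 1*(-859574) = -4200843 + 859574 = -3341269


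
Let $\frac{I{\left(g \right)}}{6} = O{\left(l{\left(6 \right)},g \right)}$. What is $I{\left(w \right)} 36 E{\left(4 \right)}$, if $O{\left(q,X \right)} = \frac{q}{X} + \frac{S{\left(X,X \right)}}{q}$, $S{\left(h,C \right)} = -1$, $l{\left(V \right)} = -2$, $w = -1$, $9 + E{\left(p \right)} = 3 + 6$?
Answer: $0$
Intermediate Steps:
$E{\left(p \right)} = 0$ ($E{\left(p \right)} = -9 + \left(3 + 6\right) = -9 + 9 = 0$)
$O{\left(q,X \right)} = - \frac{1}{q} + \frac{q}{X}$ ($O{\left(q,X \right)} = \frac{q}{X} - \frac{1}{q} = - \frac{1}{q} + \frac{q}{X}$)
$I{\left(g \right)} = 3 - \frac{12}{g}$ ($I{\left(g \right)} = 6 \left(- \frac{1}{-2} - \frac{2}{g}\right) = 6 \left(\left(-1\right) \left(- \frac{1}{2}\right) - \frac{2}{g}\right) = 6 \left(\frac{1}{2} - \frac{2}{g}\right) = 3 - \frac{12}{g}$)
$I{\left(w \right)} 36 E{\left(4 \right)} = \left(3 - \frac{12}{-1}\right) 36 \cdot 0 = \left(3 - -12\right) 36 \cdot 0 = \left(3 + 12\right) 36 \cdot 0 = 15 \cdot 36 \cdot 0 = 540 \cdot 0 = 0$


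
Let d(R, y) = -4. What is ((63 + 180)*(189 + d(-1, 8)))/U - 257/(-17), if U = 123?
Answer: 265282/697 ≈ 380.61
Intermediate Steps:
((63 + 180)*(189 + d(-1, 8)))/U - 257/(-17) = ((63 + 180)*(189 - 4))/123 - 257/(-17) = (243*185)*(1/123) - 257*(-1/17) = 44955*(1/123) + 257/17 = 14985/41 + 257/17 = 265282/697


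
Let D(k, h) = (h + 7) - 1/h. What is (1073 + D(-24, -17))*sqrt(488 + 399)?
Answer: 18072*sqrt(887)/17 ≈ 31661.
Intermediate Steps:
D(k, h) = 7 + h - 1/h (D(k, h) = (7 + h) - 1/h = 7 + h - 1/h)
(1073 + D(-24, -17))*sqrt(488 + 399) = (1073 + (7 - 17 - 1/(-17)))*sqrt(488 + 399) = (1073 + (7 - 17 - 1*(-1/17)))*sqrt(887) = (1073 + (7 - 17 + 1/17))*sqrt(887) = (1073 - 169/17)*sqrt(887) = 18072*sqrt(887)/17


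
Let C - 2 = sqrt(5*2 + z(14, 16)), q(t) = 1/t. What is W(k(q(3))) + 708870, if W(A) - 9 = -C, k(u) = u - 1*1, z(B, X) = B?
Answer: 708877 - 2*sqrt(6) ≈ 7.0887e+5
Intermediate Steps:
k(u) = -1 + u (k(u) = u - 1 = -1 + u)
C = 2 + 2*sqrt(6) (C = 2 + sqrt(5*2 + 14) = 2 + sqrt(10 + 14) = 2 + sqrt(24) = 2 + 2*sqrt(6) ≈ 6.8990)
W(A) = 7 - 2*sqrt(6) (W(A) = 9 - (2 + 2*sqrt(6)) = 9 + (-2 - 2*sqrt(6)) = 7 - 2*sqrt(6))
W(k(q(3))) + 708870 = (7 - 2*sqrt(6)) + 708870 = 708877 - 2*sqrt(6)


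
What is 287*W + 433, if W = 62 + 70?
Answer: 38317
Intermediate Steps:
W = 132
287*W + 433 = 287*132 + 433 = 37884 + 433 = 38317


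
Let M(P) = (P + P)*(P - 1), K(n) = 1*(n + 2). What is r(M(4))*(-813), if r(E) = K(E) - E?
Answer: -1626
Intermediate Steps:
K(n) = 2 + n (K(n) = 1*(2 + n) = 2 + n)
M(P) = 2*P*(-1 + P) (M(P) = (2*P)*(-1 + P) = 2*P*(-1 + P))
r(E) = 2 (r(E) = (2 + E) - E = 2)
r(M(4))*(-813) = 2*(-813) = -1626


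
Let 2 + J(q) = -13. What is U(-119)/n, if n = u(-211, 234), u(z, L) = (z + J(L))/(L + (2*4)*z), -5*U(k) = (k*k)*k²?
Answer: -145788160567/565 ≈ -2.5803e+8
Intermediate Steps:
J(q) = -15 (J(q) = -2 - 13 = -15)
U(k) = -k⁴/5 (U(k) = -k*k*k²/5 = -k²*k²/5 = -k⁴/5)
u(z, L) = (-15 + z)/(L + 8*z) (u(z, L) = (z - 15)/(L + (2*4)*z) = (-15 + z)/(L + 8*z))
n = 113/727 (n = (-15 - 211)/(234 + 8*(-211)) = -226/(234 - 1688) = -226/(-1454) = -1/1454*(-226) = 113/727 ≈ 0.15543)
U(-119)/n = (-⅕*(-119)⁴)/(113/727) = -⅕*200533921*(727/113) = -200533921/5*727/113 = -145788160567/565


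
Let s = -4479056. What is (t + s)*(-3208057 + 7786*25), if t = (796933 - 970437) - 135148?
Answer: 14427312801156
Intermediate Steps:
t = -308652 (t = -173504 - 135148 = -308652)
(t + s)*(-3208057 + 7786*25) = (-308652 - 4479056)*(-3208057 + 7786*25) = -4787708*(-3208057 + 194650) = -4787708*(-3013407) = 14427312801156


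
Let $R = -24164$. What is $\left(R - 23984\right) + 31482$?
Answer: $-16666$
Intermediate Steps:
$\left(R - 23984\right) + 31482 = \left(-24164 - 23984\right) + 31482 = -48148 + 31482 = -16666$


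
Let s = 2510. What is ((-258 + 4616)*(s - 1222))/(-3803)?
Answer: -5613104/3803 ≈ -1476.0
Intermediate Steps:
((-258 + 4616)*(s - 1222))/(-3803) = ((-258 + 4616)*(2510 - 1222))/(-3803) = (4358*1288)*(-1/3803) = 5613104*(-1/3803) = -5613104/3803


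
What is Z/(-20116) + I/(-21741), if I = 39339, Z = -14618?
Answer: -78922231/72890326 ≈ -1.0828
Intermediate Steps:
Z/(-20116) + I/(-21741) = -14618/(-20116) + 39339/(-21741) = -14618*(-1/20116) + 39339*(-1/21741) = 7309/10058 - 13113/7247 = -78922231/72890326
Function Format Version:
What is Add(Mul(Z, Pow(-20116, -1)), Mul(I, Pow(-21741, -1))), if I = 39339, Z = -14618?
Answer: Rational(-78922231, 72890326) ≈ -1.0828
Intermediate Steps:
Add(Mul(Z, Pow(-20116, -1)), Mul(I, Pow(-21741, -1))) = Add(Mul(-14618, Pow(-20116, -1)), Mul(39339, Pow(-21741, -1))) = Add(Mul(-14618, Rational(-1, 20116)), Mul(39339, Rational(-1, 21741))) = Add(Rational(7309, 10058), Rational(-13113, 7247)) = Rational(-78922231, 72890326)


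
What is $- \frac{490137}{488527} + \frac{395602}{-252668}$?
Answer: $- \frac{12196315145}{4747505386} \approx -2.569$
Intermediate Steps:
$- \frac{490137}{488527} + \frac{395602}{-252668} = \left(-490137\right) \frac{1}{488527} + 395602 \left(- \frac{1}{252668}\right) = - \frac{490137}{488527} - \frac{197801}{126334} = - \frac{12196315145}{4747505386}$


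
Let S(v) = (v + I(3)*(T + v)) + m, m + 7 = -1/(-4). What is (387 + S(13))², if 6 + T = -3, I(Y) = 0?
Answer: 2474329/16 ≈ 1.5465e+5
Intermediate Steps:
T = -9 (T = -6 - 3 = -9)
m = -27/4 (m = -7 - 1/(-4) = -7 - 1*(-¼) = -7 + ¼ = -27/4 ≈ -6.7500)
S(v) = -27/4 + v (S(v) = (v + 0*(-9 + v)) - 27/4 = (v + 0) - 27/4 = v - 27/4 = -27/4 + v)
(387 + S(13))² = (387 + (-27/4 + 13))² = (387 + 25/4)² = (1573/4)² = 2474329/16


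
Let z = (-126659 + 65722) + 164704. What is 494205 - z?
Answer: 390438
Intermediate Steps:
z = 103767 (z = -60937 + 164704 = 103767)
494205 - z = 494205 - 1*103767 = 494205 - 103767 = 390438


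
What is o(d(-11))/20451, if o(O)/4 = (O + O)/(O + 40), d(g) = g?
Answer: -88/593079 ≈ -0.00014838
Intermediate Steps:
o(O) = 8*O/(40 + O) (o(O) = 4*((O + O)/(O + 40)) = 4*((2*O)/(40 + O)) = 4*(2*O/(40 + O)) = 8*O/(40 + O))
o(d(-11))/20451 = (8*(-11)/(40 - 11))/20451 = (8*(-11)/29)*(1/20451) = (8*(-11)*(1/29))*(1/20451) = -88/29*1/20451 = -88/593079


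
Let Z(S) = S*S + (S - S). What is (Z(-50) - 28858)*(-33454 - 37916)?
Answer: 1881170460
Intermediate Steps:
Z(S) = S² (Z(S) = S² + 0 = S²)
(Z(-50) - 28858)*(-33454 - 37916) = ((-50)² - 28858)*(-33454 - 37916) = (2500 - 28858)*(-71370) = -26358*(-71370) = 1881170460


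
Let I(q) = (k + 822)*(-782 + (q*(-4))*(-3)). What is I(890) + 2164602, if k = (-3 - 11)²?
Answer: 12240766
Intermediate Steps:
k = 196 (k = (-14)² = 196)
I(q) = -796076 + 12216*q (I(q) = (196 + 822)*(-782 + (q*(-4))*(-3)) = 1018*(-782 - 4*q*(-3)) = 1018*(-782 + 12*q) = -796076 + 12216*q)
I(890) + 2164602 = (-796076 + 12216*890) + 2164602 = (-796076 + 10872240) + 2164602 = 10076164 + 2164602 = 12240766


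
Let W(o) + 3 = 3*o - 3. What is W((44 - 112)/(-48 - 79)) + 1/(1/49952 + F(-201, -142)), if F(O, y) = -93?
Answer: -2598552434/589982945 ≈ -4.4044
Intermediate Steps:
W(o) = -6 + 3*o (W(o) = -3 + (3*o - 3) = -3 + (-3 + 3*o) = -6 + 3*o)
W((44 - 112)/(-48 - 79)) + 1/(1/49952 + F(-201, -142)) = (-6 + 3*((44 - 112)/(-48 - 79))) + 1/(1/49952 - 93) = (-6 + 3*(-68/(-127))) + 1/(1/49952 - 93) = (-6 + 3*(-68*(-1/127))) + 1/(-4645535/49952) = (-6 + 3*(68/127)) - 49952/4645535 = (-6 + 204/127) - 49952/4645535 = -558/127 - 49952/4645535 = -2598552434/589982945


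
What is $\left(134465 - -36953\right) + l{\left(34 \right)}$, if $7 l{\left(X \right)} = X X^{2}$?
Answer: $\frac{1239230}{7} \approx 1.7703 \cdot 10^{5}$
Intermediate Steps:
$l{\left(X \right)} = \frac{X^{3}}{7}$ ($l{\left(X \right)} = \frac{X X^{2}}{7} = \frac{X^{3}}{7}$)
$\left(134465 - -36953\right) + l{\left(34 \right)} = \left(134465 - -36953\right) + \frac{34^{3}}{7} = \left(134465 + \left(-107614 + 144567\right)\right) + \frac{1}{7} \cdot 39304 = \left(134465 + 36953\right) + \frac{39304}{7} = 171418 + \frac{39304}{7} = \frac{1239230}{7}$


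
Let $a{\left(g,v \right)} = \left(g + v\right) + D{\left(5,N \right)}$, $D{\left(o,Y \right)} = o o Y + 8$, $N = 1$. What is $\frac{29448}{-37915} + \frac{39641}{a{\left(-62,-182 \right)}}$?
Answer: $- \frac{1509202043}{8000065} \approx -188.65$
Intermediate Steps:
$D{\left(o,Y \right)} = 8 + Y o^{2}$ ($D{\left(o,Y \right)} = o^{2} Y + 8 = Y o^{2} + 8 = 8 + Y o^{2}$)
$a{\left(g,v \right)} = 33 + g + v$ ($a{\left(g,v \right)} = \left(g + v\right) + \left(8 + 1 \cdot 5^{2}\right) = \left(g + v\right) + \left(8 + 1 \cdot 25\right) = \left(g + v\right) + \left(8 + 25\right) = \left(g + v\right) + 33 = 33 + g + v$)
$\frac{29448}{-37915} + \frac{39641}{a{\left(-62,-182 \right)}} = \frac{29448}{-37915} + \frac{39641}{33 - 62 - 182} = 29448 \left(- \frac{1}{37915}\right) + \frac{39641}{-211} = - \frac{29448}{37915} + 39641 \left(- \frac{1}{211}\right) = - \frac{29448}{37915} - \frac{39641}{211} = - \frac{1509202043}{8000065}$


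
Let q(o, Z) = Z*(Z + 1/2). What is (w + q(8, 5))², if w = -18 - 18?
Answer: 289/4 ≈ 72.250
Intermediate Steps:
w = -36
q(o, Z) = Z*(½ + Z) (q(o, Z) = Z*(Z + ½) = Z*(½ + Z))
(w + q(8, 5))² = (-36 + 5*(½ + 5))² = (-36 + 5*(11/2))² = (-36 + 55/2)² = (-17/2)² = 289/4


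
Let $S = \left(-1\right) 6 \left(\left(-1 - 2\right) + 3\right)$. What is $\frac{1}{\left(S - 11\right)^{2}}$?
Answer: $\frac{1}{121} \approx 0.0082645$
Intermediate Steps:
$S = 0$ ($S = - 6 \left(-3 + 3\right) = \left(-6\right) 0 = 0$)
$\frac{1}{\left(S - 11\right)^{2}} = \frac{1}{\left(0 - 11\right)^{2}} = \frac{1}{\left(-11\right)^{2}} = \frac{1}{121}$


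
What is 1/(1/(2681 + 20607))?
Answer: 23288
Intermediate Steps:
1/(1/(2681 + 20607)) = 1/(1/23288) = 23288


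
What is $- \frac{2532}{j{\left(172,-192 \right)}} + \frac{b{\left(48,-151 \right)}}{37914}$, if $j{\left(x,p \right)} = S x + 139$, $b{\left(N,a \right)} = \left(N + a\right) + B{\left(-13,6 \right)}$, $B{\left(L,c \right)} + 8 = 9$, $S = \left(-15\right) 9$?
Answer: $\frac{15607331}{145848839} \approx 0.10701$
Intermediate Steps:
$S = -135$
$B{\left(L,c \right)} = 1$ ($B{\left(L,c \right)} = -8 + 9 = 1$)
$b{\left(N,a \right)} = 1 + N + a$ ($b{\left(N,a \right)} = \left(N + a\right) + 1 = 1 + N + a$)
$j{\left(x,p \right)} = 139 - 135 x$ ($j{\left(x,p \right)} = - 135 x + 139 = 139 - 135 x$)
$- \frac{2532}{j{\left(172,-192 \right)}} + \frac{b{\left(48,-151 \right)}}{37914} = - \frac{2532}{139 - 23220} + \frac{1 + 48 - 151}{37914} = - \frac{2532}{139 - 23220} - \frac{17}{6319} = - \frac{2532}{-23081} - \frac{17}{6319} = \left(-2532\right) \left(- \frac{1}{23081}\right) - \frac{17}{6319} = \frac{2532}{23081} - \frac{17}{6319} = \frac{15607331}{145848839}$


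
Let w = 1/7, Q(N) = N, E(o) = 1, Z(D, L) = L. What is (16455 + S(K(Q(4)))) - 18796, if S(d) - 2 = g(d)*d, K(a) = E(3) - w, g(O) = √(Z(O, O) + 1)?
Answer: -2339 + 6*√91/49 ≈ -2337.8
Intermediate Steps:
g(O) = √(1 + O) (g(O) = √(O + 1) = √(1 + O))
w = ⅐ ≈ 0.14286
K(a) = 6/7 (K(a) = 1 - 1*⅐ = 1 - ⅐ = 6/7)
S(d) = 2 + d*√(1 + d) (S(d) = 2 + √(1 + d)*d = 2 + d*√(1 + d))
(16455 + S(K(Q(4)))) - 18796 = (16455 + (2 + 6*√(1 + 6/7)/7)) - 18796 = (16455 + (2 + 6*√(13/7)/7)) - 18796 = (16455 + (2 + 6*(√91/7)/7)) - 18796 = (16455 + (2 + 6*√91/49)) - 18796 = (16457 + 6*√91/49) - 18796 = -2339 + 6*√91/49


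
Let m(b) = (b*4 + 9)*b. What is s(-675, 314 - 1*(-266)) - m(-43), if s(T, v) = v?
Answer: -6429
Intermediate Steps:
m(b) = b*(9 + 4*b) (m(b) = (4*b + 9)*b = (9 + 4*b)*b = b*(9 + 4*b))
s(-675, 314 - 1*(-266)) - m(-43) = (314 - 1*(-266)) - (-43)*(9 + 4*(-43)) = (314 + 266) - (-43)*(9 - 172) = 580 - (-43)*(-163) = 580 - 1*7009 = 580 - 7009 = -6429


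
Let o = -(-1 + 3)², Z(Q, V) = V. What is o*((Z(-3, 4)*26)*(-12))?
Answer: 4992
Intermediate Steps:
o = -4 (o = -1*2² = -1*4 = -4)
o*((Z(-3, 4)*26)*(-12)) = -4*4*26*(-12) = -416*(-12) = -4*(-1248) = 4992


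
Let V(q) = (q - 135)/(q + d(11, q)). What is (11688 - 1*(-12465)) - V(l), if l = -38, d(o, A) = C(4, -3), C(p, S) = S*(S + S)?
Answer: 482887/20 ≈ 24144.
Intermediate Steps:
C(p, S) = 2*S**2 (C(p, S) = S*(2*S) = 2*S**2)
d(o, A) = 18 (d(o, A) = 2*(-3)**2 = 2*9 = 18)
V(q) = (-135 + q)/(18 + q) (V(q) = (q - 135)/(q + 18) = (-135 + q)/(18 + q))
(11688 - 1*(-12465)) - V(l) = (11688 - 1*(-12465)) - (-135 - 38)/(18 - 38) = (11688 + 12465) - (-173)/(-20) = 24153 - (-1)*(-173)/20 = 24153 - 1*173/20 = 24153 - 173/20 = 482887/20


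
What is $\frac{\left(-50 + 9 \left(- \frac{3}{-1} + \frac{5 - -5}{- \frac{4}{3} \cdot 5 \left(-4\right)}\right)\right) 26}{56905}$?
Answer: $- \frac{2041}{227620} \approx -0.0089667$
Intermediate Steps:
$\frac{\left(-50 + 9 \left(- \frac{3}{-1} + \frac{5 - -5}{- \frac{4}{3} \cdot 5 \left(-4\right)}\right)\right) 26}{56905} = \left(-50 + 9 \left(\left(-3\right) \left(-1\right) + \frac{5 + 5}{\left(-4\right) \frac{1}{3} \cdot 5 \left(-4\right)}\right)\right) 26 \cdot \frac{1}{56905} = \left(-50 + 9 \left(3 + \frac{10}{\left(- \frac{4}{3}\right) 5 \left(-4\right)}\right)\right) 26 \cdot \frac{1}{56905} = \left(-50 + 9 \left(3 + \frac{10}{\left(- \frac{20}{3}\right) \left(-4\right)}\right)\right) 26 \cdot \frac{1}{56905} = \left(-50 + 9 \left(3 + \frac{10}{\frac{80}{3}}\right)\right) 26 \cdot \frac{1}{56905} = \left(-50 + 9 \left(3 + 10 \cdot \frac{3}{80}\right)\right) 26 \cdot \frac{1}{56905} = \left(-50 + 9 \left(3 + \frac{3}{8}\right)\right) 26 \cdot \frac{1}{56905} = \left(-50 + 9 \cdot \frac{27}{8}\right) 26 \cdot \frac{1}{56905} = \left(-50 + \frac{243}{8}\right) 26 \cdot \frac{1}{56905} = \left(- \frac{157}{8}\right) 26 \cdot \frac{1}{56905} = \left(- \frac{2041}{4}\right) \frac{1}{56905} = - \frac{2041}{227620}$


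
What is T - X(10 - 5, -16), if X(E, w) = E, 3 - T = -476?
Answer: 474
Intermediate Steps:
T = 479 (T = 3 - 1*(-476) = 3 + 476 = 479)
T - X(10 - 5, -16) = 479 - (10 - 5) = 479 - 1*5 = 479 - 5 = 474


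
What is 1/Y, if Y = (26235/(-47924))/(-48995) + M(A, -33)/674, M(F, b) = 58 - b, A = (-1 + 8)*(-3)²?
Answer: 158257652012/21368899297 ≈ 7.4060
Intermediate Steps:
A = 63 (A = 7*9 = 63)
Y = 21368899297/158257652012 (Y = (26235/(-47924))/(-48995) + (58 - 1*(-33))/674 = (26235*(-1/47924))*(-1/48995) + (58 + 33)*(1/674) = -26235/47924*(-1/48995) + 91*(1/674) = 5247/469607276 + 91/674 = 21368899297/158257652012 ≈ 0.13503)
1/Y = 1/(21368899297/158257652012) = 158257652012/21368899297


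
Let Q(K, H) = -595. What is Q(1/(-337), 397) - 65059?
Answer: -65654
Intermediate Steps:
Q(1/(-337), 397) - 65059 = -595 - 65059 = -65654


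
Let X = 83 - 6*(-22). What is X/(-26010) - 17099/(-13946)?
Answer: 22087330/18136773 ≈ 1.2178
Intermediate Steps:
X = 215 (X = 83 + 132 = 215)
X/(-26010) - 17099/(-13946) = 215/(-26010) - 17099/(-13946) = 215*(-1/26010) - 17099*(-1/13946) = -43/5202 + 17099/13946 = 22087330/18136773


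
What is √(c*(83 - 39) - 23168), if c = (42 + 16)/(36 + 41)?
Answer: 2*I*√283402/7 ≈ 152.1*I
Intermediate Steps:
c = 58/77 ≈ 0.75325
√(c*(83 - 39) - 23168) = √(58*(83 - 39)/77 - 23168) = √((58/77)*44 - 23168) = √(232/7 - 23168) = √(-161944/7) = 2*I*√283402/7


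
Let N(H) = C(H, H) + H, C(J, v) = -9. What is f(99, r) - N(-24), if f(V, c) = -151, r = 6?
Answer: -118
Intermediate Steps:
N(H) = -9 + H
f(99, r) - N(-24) = -151 - (-9 - 24) = -151 - 1*(-33) = -151 + 33 = -118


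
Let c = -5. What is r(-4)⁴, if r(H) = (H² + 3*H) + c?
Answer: 1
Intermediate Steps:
r(H) = -5 + H² + 3*H (r(H) = (H² + 3*H) - 5 = -5 + H² + 3*H)
r(-4)⁴ = (-5 + (-4)² + 3*(-4))⁴ = (-5 + 16 - 12)⁴ = (-1)⁴ = 1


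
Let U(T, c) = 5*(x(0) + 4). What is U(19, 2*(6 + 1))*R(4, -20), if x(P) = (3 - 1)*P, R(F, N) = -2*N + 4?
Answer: 880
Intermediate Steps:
R(F, N) = 4 - 2*N
x(P) = 2*P
U(T, c) = 20 (U(T, c) = 5*(2*0 + 4) = 5*(0 + 4) = 5*4 = 20)
U(19, 2*(6 + 1))*R(4, -20) = 20*(4 - 2*(-20)) = 20*(4 + 40) = 20*44 = 880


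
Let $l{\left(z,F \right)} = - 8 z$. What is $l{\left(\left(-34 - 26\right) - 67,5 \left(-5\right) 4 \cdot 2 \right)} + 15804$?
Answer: $16820$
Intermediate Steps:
$l{\left(\left(-34 - 26\right) - 67,5 \left(-5\right) 4 \cdot 2 \right)} + 15804 = - 8 \left(\left(-34 - 26\right) - 67\right) + 15804 = - 8 \left(-60 - 67\right) + 15804 = \left(-8\right) \left(-127\right) + 15804 = 1016 + 15804 = 16820$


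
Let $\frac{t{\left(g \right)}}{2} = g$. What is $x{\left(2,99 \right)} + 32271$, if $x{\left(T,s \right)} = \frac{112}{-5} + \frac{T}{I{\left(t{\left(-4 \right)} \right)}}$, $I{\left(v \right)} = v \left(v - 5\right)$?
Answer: $\frac{8384641}{260} \approx 32249.0$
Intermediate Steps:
$t{\left(g \right)} = 2 g$
$I{\left(v \right)} = v \left(-5 + v\right)$
$x{\left(T,s \right)} = - \frac{112}{5} + \frac{T}{104}$ ($x{\left(T,s \right)} = \frac{112}{-5} + \frac{T}{2 \left(-4\right) \left(-5 + 2 \left(-4\right)\right)} = 112 \left(- \frac{1}{5}\right) + \frac{T}{\left(-8\right) \left(-5 - 8\right)} = - \frac{112}{5} + \frac{T}{\left(-8\right) \left(-13\right)} = - \frac{112}{5} + \frac{T}{104}$)
$x{\left(2,99 \right)} + 32271 = \left(- \frac{112}{5} + \frac{1}{104} \cdot 2\right) + 32271 = \left(- \frac{112}{5} + \frac{1}{52}\right) + 32271 = - \frac{5819}{260} + 32271 = \frac{8384641}{260}$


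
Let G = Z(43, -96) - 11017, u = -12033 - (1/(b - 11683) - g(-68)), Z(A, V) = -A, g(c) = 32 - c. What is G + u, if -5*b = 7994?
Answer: -1526942132/66409 ≈ -22993.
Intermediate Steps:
b = -7994/5 (b = -1/5*7994 = -7994/5 ≈ -1598.8)
u = -792458592/66409 (u = -12033 - (1/(-7994/5 - 11683) - (32 - 1*(-68))) = -12033 - (1/(-66409/5) - (32 + 68)) = -12033 - (-5/66409 - 1*100) = -12033 - (-5/66409 - 100) = -12033 - 1*(-6640905/66409) = -12033 + 6640905/66409 = -792458592/66409 ≈ -11933.)
G = -11060 (G = -1*43 - 11017 = -43 - 11017 = -11060)
G + u = -11060 - 792458592/66409 = -1526942132/66409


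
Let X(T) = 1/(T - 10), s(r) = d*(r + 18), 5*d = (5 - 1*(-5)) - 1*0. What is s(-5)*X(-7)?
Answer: -26/17 ≈ -1.5294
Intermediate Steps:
d = 2 (d = ((5 - 1*(-5)) - 1*0)/5 = ((5 + 5) + 0)/5 = (10 + 0)/5 = (⅕)*10 = 2)
s(r) = 36 + 2*r (s(r) = 2*(r + 18) = 2*(18 + r) = 36 + 2*r)
X(T) = 1/(-10 + T)
s(-5)*X(-7) = (36 + 2*(-5))/(-10 - 7) = (36 - 10)/(-17) = 26*(-1/17) = -26/17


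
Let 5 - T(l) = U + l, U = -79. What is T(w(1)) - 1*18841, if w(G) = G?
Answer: -18758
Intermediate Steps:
T(l) = 84 - l (T(l) = 5 - (-79 + l) = 5 + (79 - l) = 84 - l)
T(w(1)) - 1*18841 = (84 - 1*1) - 1*18841 = (84 - 1) - 18841 = 83 - 18841 = -18758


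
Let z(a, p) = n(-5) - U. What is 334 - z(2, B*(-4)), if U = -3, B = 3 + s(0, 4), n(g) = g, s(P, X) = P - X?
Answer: 336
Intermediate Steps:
B = -1 (B = 3 + (0 - 1*4) = 3 + (0 - 4) = 3 - 4 = -1)
z(a, p) = -2 (z(a, p) = -5 - 1*(-3) = -5 + 3 = -2)
334 - z(2, B*(-4)) = 334 - 1*(-2) = 334 + 2 = 336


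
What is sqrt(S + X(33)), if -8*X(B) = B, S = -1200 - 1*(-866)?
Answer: I*sqrt(5410)/4 ≈ 18.388*I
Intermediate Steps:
S = -334 (S = -1200 + 866 = -334)
X(B) = -B/8
sqrt(S + X(33)) = sqrt(-334 - 1/8*33) = sqrt(-334 - 33/8) = sqrt(-2705/8) = I*sqrt(5410)/4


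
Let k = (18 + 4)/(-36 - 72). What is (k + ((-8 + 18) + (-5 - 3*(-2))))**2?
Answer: 339889/2916 ≈ 116.56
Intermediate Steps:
k = -11/54 (k = 22/(-108) = 22*(-1/108) = -11/54 ≈ -0.20370)
(k + ((-8 + 18) + (-5 - 3*(-2))))**2 = (-11/54 + ((-8 + 18) + (-5 - 3*(-2))))**2 = (-11/54 + (10 + (-5 + 6)))**2 = (-11/54 + (10 + 1))**2 = (-11/54 + 11)**2 = (583/54)**2 = 339889/2916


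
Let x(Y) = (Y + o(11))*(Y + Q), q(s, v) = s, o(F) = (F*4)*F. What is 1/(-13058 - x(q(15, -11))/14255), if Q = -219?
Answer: -14255/186039994 ≈ -7.6623e-5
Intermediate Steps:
o(F) = 4*F² (o(F) = (4*F)*F = 4*F²)
x(Y) = (-219 + Y)*(484 + Y) (x(Y) = (Y + 4*11²)*(Y - 219) = (Y + 4*121)*(-219 + Y) = (Y + 484)*(-219 + Y) = (484 + Y)*(-219 + Y) = (-219 + Y)*(484 + Y))
1/(-13058 - x(q(15, -11))/14255) = 1/(-13058 - (-105996 + 15² + 265*15)/14255) = 1/(-13058 - (-105996 + 225 + 3975)/14255) = 1/(-13058 - (-101796)/14255) = 1/(-13058 - 1*(-101796/14255)) = 1/(-13058 + 101796/14255) = 1/(-186039994/14255) = -14255/186039994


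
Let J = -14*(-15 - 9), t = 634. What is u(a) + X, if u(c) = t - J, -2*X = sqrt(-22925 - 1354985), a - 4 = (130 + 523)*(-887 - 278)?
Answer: 298 - I*sqrt(1377910)/2 ≈ 298.0 - 586.92*I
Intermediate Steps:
J = 336 (J = -14*(-24) = 336)
a = -760741 (a = 4 + (130 + 523)*(-887 - 278) = 4 + 653*(-1165) = 4 - 760745 = -760741)
X = -I*sqrt(1377910)/2 (X = -sqrt(-22925 - 1354985)/2 = -I*sqrt(1377910)/2 ≈ -586.92*I)
u(c) = 298 (u(c) = 634 - 1*336 = 634 - 336 = 298)
u(a) + X = 298 - I*sqrt(1377910)/2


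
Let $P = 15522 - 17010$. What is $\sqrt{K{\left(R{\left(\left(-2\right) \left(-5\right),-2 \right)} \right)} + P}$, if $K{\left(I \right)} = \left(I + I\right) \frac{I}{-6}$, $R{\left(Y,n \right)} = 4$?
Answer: $\frac{8 i \sqrt{210}}{3} \approx 38.644 i$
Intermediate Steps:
$K{\left(I \right)} = - \frac{I^{2}}{3}$ ($K{\left(I \right)} = 2 I I \left(- \frac{1}{6}\right) = 2 I \left(- \frac{I}{6}\right) = - \frac{I^{2}}{3}$)
$P = -1488$ ($P = 15522 - 17010 = -1488$)
$\sqrt{K{\left(R{\left(\left(-2\right) \left(-5\right),-2 \right)} \right)} + P} = \sqrt{- \frac{4^{2}}{3} - 1488} = \sqrt{\left(- \frac{1}{3}\right) 16 - 1488} = \sqrt{- \frac{16}{3} - 1488} = \sqrt{- \frac{4480}{3}} = \frac{8 i \sqrt{210}}{3}$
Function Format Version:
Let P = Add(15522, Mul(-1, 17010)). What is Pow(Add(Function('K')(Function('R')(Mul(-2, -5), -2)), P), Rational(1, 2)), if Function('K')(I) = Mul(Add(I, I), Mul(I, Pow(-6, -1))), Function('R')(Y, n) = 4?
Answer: Mul(Rational(8, 3), I, Pow(210, Rational(1, 2))) ≈ Mul(38.644, I)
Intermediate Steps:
Function('K')(I) = Mul(Rational(-1, 3), Pow(I, 2)) (Function('K')(I) = Mul(Mul(2, I), Mul(I, Rational(-1, 6))) = Mul(Mul(2, I), Mul(Rational(-1, 6), I)) = Mul(Rational(-1, 3), Pow(I, 2)))
P = -1488 (P = Add(15522, -17010) = -1488)
Pow(Add(Function('K')(Function('R')(Mul(-2, -5), -2)), P), Rational(1, 2)) = Pow(Add(Mul(Rational(-1, 3), Pow(4, 2)), -1488), Rational(1, 2)) = Pow(Add(Mul(Rational(-1, 3), 16), -1488), Rational(1, 2)) = Pow(Add(Rational(-16, 3), -1488), Rational(1, 2)) = Pow(Rational(-4480, 3), Rational(1, 2)) = Mul(Rational(8, 3), I, Pow(210, Rational(1, 2)))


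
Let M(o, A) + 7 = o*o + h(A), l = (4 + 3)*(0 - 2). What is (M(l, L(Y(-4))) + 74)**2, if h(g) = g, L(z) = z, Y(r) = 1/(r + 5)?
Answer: 69696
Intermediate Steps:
Y(r) = 1/(5 + r)
l = -14 (l = 7*(-2) = -14)
M(o, A) = -7 + A + o**2 (M(o, A) = -7 + (o*o + A) = -7 + (o**2 + A) = -7 + (A + o**2) = -7 + A + o**2)
(M(l, L(Y(-4))) + 74)**2 = ((-7 + 1/(5 - 4) + (-14)**2) + 74)**2 = ((-7 + 1/1 + 196) + 74)**2 = ((-7 + 1 + 196) + 74)**2 = (190 + 74)**2 = 264**2 = 69696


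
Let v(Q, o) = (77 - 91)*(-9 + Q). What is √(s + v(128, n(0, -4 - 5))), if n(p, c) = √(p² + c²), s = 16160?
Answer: √14494 ≈ 120.39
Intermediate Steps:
n(p, c) = √(c² + p²)
v(Q, o) = 126 - 14*Q (v(Q, o) = -14*(-9 + Q) = 126 - 14*Q)
√(s + v(128, n(0, -4 - 5))) = √(16160 + (126 - 14*128)) = √(16160 + (126 - 1792)) = √(16160 - 1666) = √14494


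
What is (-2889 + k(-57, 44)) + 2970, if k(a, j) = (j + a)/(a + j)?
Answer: 82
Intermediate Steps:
k(a, j) = 1 (k(a, j) = (a + j)/(a + j) = 1)
(-2889 + k(-57, 44)) + 2970 = (-2889 + 1) + 2970 = -2888 + 2970 = 82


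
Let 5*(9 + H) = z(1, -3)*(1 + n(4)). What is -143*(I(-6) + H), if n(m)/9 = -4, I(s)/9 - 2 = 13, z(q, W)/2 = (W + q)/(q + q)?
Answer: -20020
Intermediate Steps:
z(q, W) = (W + q)/q (z(q, W) = 2*((W + q)/(q + q)) = 2*((W + q)/((2*q))) = 2*((W + q)*(1/(2*q))) = 2*((W + q)/(2*q)) = (W + q)/q)
I(s) = 135 (I(s) = 18 + 9*13 = 18 + 117 = 135)
n(m) = -36 (n(m) = 9*(-4) = -36)
H = 5 (H = -9 + (((-3 + 1)/1)*(1 - 36))/5 = -9 + ((1*(-2))*(-35))/5 = -9 + (-2*(-35))/5 = -9 + (⅕)*70 = -9 + 14 = 5)
-143*(I(-6) + H) = -143*(135 + 5) = -143*140 = -20020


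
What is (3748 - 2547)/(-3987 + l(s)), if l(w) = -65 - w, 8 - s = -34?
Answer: -1201/4094 ≈ -0.29336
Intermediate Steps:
s = 42 (s = 8 - 1*(-34) = 8 + 34 = 42)
(3748 - 2547)/(-3987 + l(s)) = (3748 - 2547)/(-3987 + (-65 - 1*42)) = 1201/(-3987 + (-65 - 42)) = 1201/(-3987 - 107) = 1201/(-4094) = 1201*(-1/4094) = -1201/4094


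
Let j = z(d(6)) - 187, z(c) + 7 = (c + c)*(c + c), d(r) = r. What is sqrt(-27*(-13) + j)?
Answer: sqrt(301) ≈ 17.349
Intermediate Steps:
z(c) = -7 + 4*c**2 (z(c) = -7 + (c + c)*(c + c) = -7 + (2*c)*(2*c) = -7 + 4*c**2)
j = -50 (j = (-7 + 4*6**2) - 187 = (-7 + 4*36) - 187 = (-7 + 144) - 187 = 137 - 187 = -50)
sqrt(-27*(-13) + j) = sqrt(-27*(-13) - 50) = sqrt(351 - 50) = sqrt(301)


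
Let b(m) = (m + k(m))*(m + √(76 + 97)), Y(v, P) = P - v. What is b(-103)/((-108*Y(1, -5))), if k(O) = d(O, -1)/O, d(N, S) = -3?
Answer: 5303/324 - 5303*√173/33372 ≈ 14.277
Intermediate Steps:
k(O) = -3/O
b(m) = (m + √173)*(m - 3/m) (b(m) = (m - 3/m)*(m + √(76 + 97)) = (m - 3/m)*(m + √173) = (m + √173)*(m - 3/m))
b(-103)/((-108*Y(1, -5))) = (-3 + (-103)² - 103*√173 - 3*√173/(-103))/((-108*(-5 - 1*1))) = (-3 + 10609 - 103*√173 - 3*√173*(-1/103))/((-108*(-5 - 1))) = (-3 + 10609 - 103*√173 + 3*√173/103)/((-108*(-6))) = (10606 - 10606*√173/103)/648 = (10606 - 10606*√173/103)*(1/648) = 5303/324 - 5303*√173/33372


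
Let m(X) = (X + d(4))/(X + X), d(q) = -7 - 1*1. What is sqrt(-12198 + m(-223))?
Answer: 3*I*sqrt(269586038)/446 ≈ 110.44*I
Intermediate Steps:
d(q) = -8 (d(q) = -7 - 1 = -8)
m(X) = (-8 + X)/(2*X) (m(X) = (X - 8)/(X + X) = (-8 + X)/((2*X)) = (-8 + X)*(1/(2*X)) = (-8 + X)/(2*X))
sqrt(-12198 + m(-223)) = sqrt(-12198 + (1/2)*(-8 - 223)/(-223)) = sqrt(-12198 + (1/2)*(-1/223)*(-231)) = sqrt(-12198 + 231/446) = sqrt(-5440077/446) = 3*I*sqrt(269586038)/446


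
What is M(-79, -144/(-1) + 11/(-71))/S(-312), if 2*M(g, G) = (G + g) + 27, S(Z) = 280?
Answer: 6521/39760 ≈ 0.16401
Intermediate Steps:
M(g, G) = 27/2 + G/2 + g/2 (M(g, G) = ((G + g) + 27)/2 = (27 + G + g)/2 = 27/2 + G/2 + g/2)
M(-79, -144/(-1) + 11/(-71))/S(-312) = (27/2 + (-144/(-1) + 11/(-71))/2 + (½)*(-79))/280 = (27/2 + (-144*(-1) + 11*(-1/71))/2 - 79/2)*(1/280) = (27/2 + (144 - 11/71)/2 - 79/2)*(1/280) = (27/2 + (½)*(10213/71) - 79/2)*(1/280) = (27/2 + 10213/142 - 79/2)*(1/280) = (6521/142)*(1/280) = 6521/39760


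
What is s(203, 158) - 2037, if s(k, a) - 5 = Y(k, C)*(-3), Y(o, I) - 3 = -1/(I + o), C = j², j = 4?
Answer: -148992/73 ≈ -2041.0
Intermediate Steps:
C = 16 (C = 4² = 16)
Y(o, I) = 3 - 1/(I + o)
s(k, a) = 5 - 3*(47 + 3*k)/(16 + k) (s(k, a) = 5 + ((-1 + 3*16 + 3*k)/(16 + k))*(-3) = 5 + ((-1 + 48 + 3*k)/(16 + k))*(-3) = 5 + ((47 + 3*k)/(16 + k))*(-3) = 5 - 3*(47 + 3*k)/(16 + k))
s(203, 158) - 2037 = (-61 - 4*203)/(16 + 203) - 2037 = (-61 - 812)/219 - 2037 = (1/219)*(-873) - 2037 = -291/73 - 2037 = -148992/73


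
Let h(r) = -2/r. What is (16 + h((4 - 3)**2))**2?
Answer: 196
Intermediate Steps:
(16 + h((4 - 3)**2))**2 = (16 - 2/(4 - 3)**2)**2 = (16 - 2/(1**2))**2 = (16 - 2/1)**2 = (16 - 2*1)**2 = (16 - 2)**2 = 14**2 = 196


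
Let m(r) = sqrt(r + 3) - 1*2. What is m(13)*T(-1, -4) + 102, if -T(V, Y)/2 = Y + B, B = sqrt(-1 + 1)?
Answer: 118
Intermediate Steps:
B = 0 (B = sqrt(0) = 0)
T(V, Y) = -2*Y (T(V, Y) = -2*(Y + 0) = -2*Y)
m(r) = -2 + sqrt(3 + r) (m(r) = sqrt(3 + r) - 2 = -2 + sqrt(3 + r))
m(13)*T(-1, -4) + 102 = (-2 + sqrt(3 + 13))*(-2*(-4)) + 102 = (-2 + sqrt(16))*8 + 102 = (-2 + 4)*8 + 102 = 2*8 + 102 = 16 + 102 = 118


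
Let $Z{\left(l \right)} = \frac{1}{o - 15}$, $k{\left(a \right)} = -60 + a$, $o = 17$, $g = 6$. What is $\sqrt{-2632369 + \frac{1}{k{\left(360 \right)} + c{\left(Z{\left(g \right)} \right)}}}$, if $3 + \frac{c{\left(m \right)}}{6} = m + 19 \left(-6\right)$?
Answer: $\frac{4 i \sqrt{26192236098}}{399} \approx 1622.5 i$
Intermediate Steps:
$Z{\left(l \right)} = \frac{1}{2}$ ($Z{\left(l \right)} = \frac{1}{17 - 15} = \frac{1}{2}$)
$c{\left(m \right)} = -702 + 6 m$ ($c{\left(m \right)} = -18 + 6 \left(m + 19 \left(-6\right)\right) = -18 + 6 \left(m - 114\right) = -18 + 6 \left(-114 + m\right) = -18 + \left(-684 + 6 m\right) = -702 + 6 m$)
$\sqrt{-2632369 + \frac{1}{k{\left(360 \right)} + c{\left(Z{\left(g \right)} \right)}}} = \sqrt{-2632369 + \frac{1}{\left(-60 + 360\right) + \left(-702 + 6 \cdot \frac{1}{2}\right)}} = \sqrt{-2632369 + \frac{1}{300 + \left(-702 + 3\right)}} = \sqrt{-2632369 + \frac{1}{300 - 699}} = \sqrt{-2632369 + \frac{1}{-399}} = \sqrt{-2632369 - \frac{1}{399}} = \sqrt{- \frac{1050315232}{399}} = \frac{4 i \sqrt{26192236098}}{399}$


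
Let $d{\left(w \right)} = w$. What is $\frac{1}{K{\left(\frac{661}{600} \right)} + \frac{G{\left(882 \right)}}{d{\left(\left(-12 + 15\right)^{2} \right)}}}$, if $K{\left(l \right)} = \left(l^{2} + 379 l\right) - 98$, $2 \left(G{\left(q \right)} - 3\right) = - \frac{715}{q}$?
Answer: $\frac{158760000}{50967299561} \approx 0.0031149$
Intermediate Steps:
$G{\left(q \right)} = 3 - \frac{715}{2 q}$ ($G{\left(q \right)} = 3 + \frac{\left(-715\right) \frac{1}{q}}{2} = 3 - \frac{715}{2 q}$)
$K{\left(l \right)} = -98 + l^{2} + 379 l$
$\frac{1}{K{\left(\frac{661}{600} \right)} + \frac{G{\left(882 \right)}}{d{\left(\left(-12 + 15\right)^{2} \right)}}} = \frac{1}{\left(-98 + \left(\frac{661}{600}\right)^{2} + 379 \cdot \frac{661}{600}\right) + \frac{3 - \frac{715}{2 \cdot 882}}{\left(-12 + 15\right)^{2}}} = \frac{1}{\left(-98 + \left(661 \cdot \frac{1}{600}\right)^{2} + 379 \cdot 661 \cdot \frac{1}{600}\right) + \frac{3 - \frac{715}{1764}}{3^{2}}} = \frac{1}{\left(-98 + \left(\frac{661}{600}\right)^{2} + 379 \cdot \frac{661}{600}\right) + \frac{3 - \frac{715}{1764}}{9}} = \frac{1}{\left(-98 + \frac{436921}{360000} + \frac{250519}{600}\right) + \frac{4577}{1764} \cdot \frac{1}{9}} = \frac{1}{\frac{115468321}{360000} + \frac{4577}{15876}} = \frac{1}{\frac{50967299561}{158760000}} = \frac{158760000}{50967299561}$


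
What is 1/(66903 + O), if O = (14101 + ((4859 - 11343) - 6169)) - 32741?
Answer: 1/35610 ≈ 2.8082e-5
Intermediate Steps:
O = -31293 (O = (14101 + (-6484 - 6169)) - 32741 = (14101 - 12653) - 32741 = 1448 - 32741 = -31293)
1/(66903 + O) = 1/(66903 - 31293) = 1/35610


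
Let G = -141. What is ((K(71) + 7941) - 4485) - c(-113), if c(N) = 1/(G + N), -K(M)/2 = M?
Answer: 841757/254 ≈ 3314.0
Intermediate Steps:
K(M) = -2*M
c(N) = 1/(-141 + N)
((K(71) + 7941) - 4485) - c(-113) = ((-2*71 + 7941) - 4485) - 1/(-141 - 113) = ((-142 + 7941) - 4485) - 1/(-254) = (7799 - 4485) - 1*(-1/254) = 3314 + 1/254 = 841757/254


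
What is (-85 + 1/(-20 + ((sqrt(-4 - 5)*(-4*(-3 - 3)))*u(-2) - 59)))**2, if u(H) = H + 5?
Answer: 20216929466320/2798092609 + 1942411968*I/2798092609 ≈ 7225.3 + 0.69419*I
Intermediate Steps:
u(H) = 5 + H
(-85 + 1/(-20 + ((sqrt(-4 - 5)*(-4*(-3 - 3)))*u(-2) - 59)))**2 = (-85 + 1/(-20 + ((sqrt(-4 - 5)*(-4*(-3 - 3)))*(5 - 2) - 59)))**2 = (-85 + 1/(-20 + ((sqrt(-9)*(-4*(-6)))*3 - 59)))**2 = (-85 + 1/(-20 + (((3*I)*24)*3 - 59)))**2 = (-85 + 1/(-20 + ((72*I)*3 - 59)))**2 = (-85 + 1/(-20 + (216*I - 59)))**2 = (-85 + 1/(-20 + (-59 + 216*I)))**2 = (-85 + 1/(-79 + 216*I))**2 = (-85 + (-79 - 216*I)/52897)**2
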